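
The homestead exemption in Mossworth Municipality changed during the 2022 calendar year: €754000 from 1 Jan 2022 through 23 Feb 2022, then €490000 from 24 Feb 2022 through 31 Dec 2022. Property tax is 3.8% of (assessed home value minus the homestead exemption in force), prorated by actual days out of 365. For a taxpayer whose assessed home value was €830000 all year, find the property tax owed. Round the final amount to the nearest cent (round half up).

1 Jan – 23 Feb 2022: 54 days, exemption €754000 → (€830000 − €754000) × 3.8% × 54/365 = €427.2658
24 Feb – 31 Dec 2022: 311 days, exemption €490000 → (€830000 − €490000) × 3.8% × 311/365 = €11008.5479
Total = €11435.8137

€11435.81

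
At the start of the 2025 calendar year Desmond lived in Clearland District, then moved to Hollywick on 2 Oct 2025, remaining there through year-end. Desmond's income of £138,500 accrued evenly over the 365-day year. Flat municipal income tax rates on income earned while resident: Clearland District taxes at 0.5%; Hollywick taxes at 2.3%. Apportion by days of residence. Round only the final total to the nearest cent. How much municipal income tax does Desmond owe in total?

Clearland District, 1 Jan – 1 Oct 2025: 274 days → £138,500 × 0.5% × 274/365 = £519.8493
Hollywick, 2 Oct – 31 Dec 2025: 91 days → £138,500 × 2.3% × 91/365 = £794.1932
Total = £1,314.0425

£1,314.04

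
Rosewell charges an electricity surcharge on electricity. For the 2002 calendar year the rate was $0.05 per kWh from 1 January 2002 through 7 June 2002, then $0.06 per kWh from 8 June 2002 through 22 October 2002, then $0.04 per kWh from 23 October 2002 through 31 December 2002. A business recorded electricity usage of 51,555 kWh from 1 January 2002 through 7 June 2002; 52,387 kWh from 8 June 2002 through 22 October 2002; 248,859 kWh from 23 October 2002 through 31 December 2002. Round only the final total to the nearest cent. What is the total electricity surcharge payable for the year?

1 January – 7 June 2002: 51,555 kWh at $0.05/kWh → $2,577.75
8 June – 22 October 2002: 52,387 kWh at $0.06/kWh → $3,143.22
23 October – 31 December 2002: 248,859 kWh at $0.04/kWh → $9,954.36

$15,675.33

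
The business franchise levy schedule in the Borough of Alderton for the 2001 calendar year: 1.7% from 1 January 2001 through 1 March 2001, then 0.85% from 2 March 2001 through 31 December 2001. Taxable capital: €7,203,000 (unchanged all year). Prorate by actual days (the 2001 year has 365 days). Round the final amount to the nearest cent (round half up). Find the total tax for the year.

1 January – 1 March 2001: 60 days at 1.7% → €7,203,000 × 1.7% × 60/365 = €20,128.9315
2 March – 31 December 2001: 305 days at 0.85% → €7,203,000 × 0.85% × 305/365 = €51,161.0342
Total = €71,289.9658

€71,289.97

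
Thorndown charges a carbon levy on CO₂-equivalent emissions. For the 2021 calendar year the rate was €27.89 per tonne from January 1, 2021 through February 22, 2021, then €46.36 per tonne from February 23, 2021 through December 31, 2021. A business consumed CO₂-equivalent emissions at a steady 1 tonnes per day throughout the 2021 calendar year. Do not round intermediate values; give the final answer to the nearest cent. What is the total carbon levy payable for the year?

€15942.49

January 1 – February 22, 2021: 53 days × 1 tonnes/day = 53 tonnes at €27.89/tonne → €1478.17
February 23 – December 31, 2021: 312 days × 1 tonnes/day = 312 tonnes at €46.36/tonne → €14464.32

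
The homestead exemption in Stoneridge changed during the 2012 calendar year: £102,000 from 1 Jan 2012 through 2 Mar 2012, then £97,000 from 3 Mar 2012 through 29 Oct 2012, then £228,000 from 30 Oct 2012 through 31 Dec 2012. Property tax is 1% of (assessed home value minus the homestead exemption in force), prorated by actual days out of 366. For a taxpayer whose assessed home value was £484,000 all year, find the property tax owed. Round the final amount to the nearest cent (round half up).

£3,636.04

1 Jan – 2 Mar 2012: 62 days, exemption £102,000 → (£484,000 − £102,000) × 1% × 62/366 = £647.1038
3 Mar – 29 Oct 2012: 241 days, exemption £97,000 → (£484,000 − £97,000) × 1% × 241/366 = £2,548.2787
30 Oct – 31 Dec 2012: 63 days, exemption £228,000 → (£484,000 − £228,000) × 1% × 63/366 = £440.6557
Total = £3,636.0383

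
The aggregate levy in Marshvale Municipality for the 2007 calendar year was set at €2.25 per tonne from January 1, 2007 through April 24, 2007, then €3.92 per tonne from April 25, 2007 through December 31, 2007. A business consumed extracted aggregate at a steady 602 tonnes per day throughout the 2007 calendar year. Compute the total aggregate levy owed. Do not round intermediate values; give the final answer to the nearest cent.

€746,732.84

January 1 – April 24, 2007: 114 days × 602 tonnes/day = 68,628 tonnes at €2.25/tonne → €154,413.00
April 25 – December 31, 2007: 251 days × 602 tonnes/day = 151,102 tonnes at €3.92/tonne → €592,319.84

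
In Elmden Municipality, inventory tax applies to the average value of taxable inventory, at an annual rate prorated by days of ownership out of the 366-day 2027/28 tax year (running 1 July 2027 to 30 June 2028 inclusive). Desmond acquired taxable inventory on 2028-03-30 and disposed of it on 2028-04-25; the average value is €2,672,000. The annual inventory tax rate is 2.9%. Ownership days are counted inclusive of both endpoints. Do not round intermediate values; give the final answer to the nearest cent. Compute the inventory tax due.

€5,716.33

Days held (2028-03-30 to 2028-04-25): 27 out of 366
Tax = €2,672,000 × 2.9% × 27/366 = €5,716.3279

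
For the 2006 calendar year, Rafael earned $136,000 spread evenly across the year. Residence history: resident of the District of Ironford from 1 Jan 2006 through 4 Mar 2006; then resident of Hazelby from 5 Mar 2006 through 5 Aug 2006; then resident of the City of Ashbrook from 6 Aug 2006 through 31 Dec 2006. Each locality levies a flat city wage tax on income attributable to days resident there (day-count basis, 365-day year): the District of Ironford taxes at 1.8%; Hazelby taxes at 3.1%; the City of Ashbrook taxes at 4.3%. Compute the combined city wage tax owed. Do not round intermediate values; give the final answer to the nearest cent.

The District of Ironford, 1 Jan – 4 Mar 2006: 63 days → $136,000 × 1.8% × 63/365 = $422.5315
Hazelby, 5 Mar – 5 Aug 2006: 154 days → $136,000 × 3.1% × 154/365 = $1,778.8055
The City of Ashbrook, 6 Aug – 31 Dec 2006: 148 days → $136,000 × 4.3% × 148/365 = $2,371.2438
Total = $4,572.5808

$4,572.58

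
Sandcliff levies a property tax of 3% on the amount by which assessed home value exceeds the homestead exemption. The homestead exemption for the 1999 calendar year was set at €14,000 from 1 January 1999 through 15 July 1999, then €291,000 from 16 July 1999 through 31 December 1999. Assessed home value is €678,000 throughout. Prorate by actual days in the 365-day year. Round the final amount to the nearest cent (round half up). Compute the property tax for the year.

1 January – 15 July 1999: 196 days, exemption €14,000 → (€678,000 − €14,000) × 3% × 196/365 = €10,696.7671
16 July – 31 December 1999: 169 days, exemption €291,000 → (€678,000 − €291,000) × 3% × 169/365 = €5,375.5890
Total = €16,072.3562

€16,072.36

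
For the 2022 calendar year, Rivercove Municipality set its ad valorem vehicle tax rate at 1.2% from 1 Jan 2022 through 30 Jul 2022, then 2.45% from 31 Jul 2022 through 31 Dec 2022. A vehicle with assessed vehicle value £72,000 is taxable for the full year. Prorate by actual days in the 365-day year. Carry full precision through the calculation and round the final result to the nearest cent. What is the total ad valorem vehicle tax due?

1 Jan – 30 Jul 2022: 211 days at 1.2% → £72,000 × 1.2% × 211/365 = £499.4630
31 Jul – 31 Dec 2022: 154 days at 2.45% → £72,000 × 2.45% × 154/365 = £744.2630
Total = £1,243.7260

£1,243.73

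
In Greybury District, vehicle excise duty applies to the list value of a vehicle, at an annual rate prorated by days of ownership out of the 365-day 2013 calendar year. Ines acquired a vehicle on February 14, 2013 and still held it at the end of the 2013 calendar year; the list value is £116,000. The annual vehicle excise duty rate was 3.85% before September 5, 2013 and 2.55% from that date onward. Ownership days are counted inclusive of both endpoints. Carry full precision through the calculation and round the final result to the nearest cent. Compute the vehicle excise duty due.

£3,440.12

February 14 – September 4, 2013: 203 days at 3.85% → £116,000 × 3.85% × 203/365 = £2,483.8301
September 5 – December 31, 2013: 118 days at 2.55% → £116,000 × 2.55% × 118/365 = £956.2849
Total = £3,440.1151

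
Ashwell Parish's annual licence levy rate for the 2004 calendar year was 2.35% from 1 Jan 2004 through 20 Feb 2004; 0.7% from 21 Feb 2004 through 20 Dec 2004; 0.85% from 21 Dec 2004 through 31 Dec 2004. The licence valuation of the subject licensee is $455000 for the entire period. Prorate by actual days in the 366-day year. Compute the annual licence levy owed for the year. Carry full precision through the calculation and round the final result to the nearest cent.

1 Jan – 20 Feb 2004: 51 days at 2.35% → $455000 × 2.35% × 51/366 = $1489.9385
21 Feb – 20 Dec 2004: 304 days at 0.7% → $455000 × 0.7% × 304/366 = $2645.4645
21 Dec – 31 Dec 2004: 11 days at 0.85% → $455000 × 0.85% × 11/366 = $116.2363
Total = $4251.6393

$4251.64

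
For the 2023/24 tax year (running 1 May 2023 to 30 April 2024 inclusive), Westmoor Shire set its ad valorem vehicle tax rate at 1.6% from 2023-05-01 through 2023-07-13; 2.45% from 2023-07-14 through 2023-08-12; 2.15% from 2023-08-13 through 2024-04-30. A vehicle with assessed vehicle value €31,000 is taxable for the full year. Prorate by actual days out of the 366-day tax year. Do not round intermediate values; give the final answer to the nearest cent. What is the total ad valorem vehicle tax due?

2023-05-01 to 2023-07-13: 74 days at 1.6% → €31,000 × 1.6% × 74/366 = €100.2842
2023-07-14 to 2023-08-12: 30 days at 2.45% → €31,000 × 2.45% × 30/366 = €62.2541
2023-08-13 to 2024-04-30: 262 days at 2.15% → €31,000 × 2.15% × 262/366 = €477.1120
Total = €639.6503

€639.65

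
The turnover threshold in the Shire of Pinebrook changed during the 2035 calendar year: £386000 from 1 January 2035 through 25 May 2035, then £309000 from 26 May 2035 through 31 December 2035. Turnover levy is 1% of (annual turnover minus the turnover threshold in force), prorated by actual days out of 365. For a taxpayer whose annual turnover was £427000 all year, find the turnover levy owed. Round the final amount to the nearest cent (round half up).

£874.11

1 January – 25 May 2035: 145 days, exemption £386000 → (£427000 − £386000) × 1% × 145/365 = £162.8767
26 May – 31 December 2035: 220 days, exemption £309000 → (£427000 − £309000) × 1% × 220/365 = £711.2329
Total = £874.1096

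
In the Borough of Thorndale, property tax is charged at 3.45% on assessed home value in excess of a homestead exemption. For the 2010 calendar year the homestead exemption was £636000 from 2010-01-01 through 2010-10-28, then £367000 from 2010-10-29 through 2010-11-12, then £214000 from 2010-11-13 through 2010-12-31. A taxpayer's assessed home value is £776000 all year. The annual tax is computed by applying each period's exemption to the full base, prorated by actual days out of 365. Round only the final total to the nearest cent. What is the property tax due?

£7165.89

2010-01-01 to 2010-10-28: 301 days, exemption £636000 → (£776000 − £636000) × 3.45% × 301/365 = £3983.0959
2010-10-29 to 2010-11-12: 15 days, exemption £367000 → (£776000 − £367000) × 3.45% × 15/365 = £579.8836
2010-11-13 to 2010-12-31: 49 days, exemption £214000 → (£776000 − £214000) × 3.45% × 49/365 = £2602.9068
Total = £7165.8863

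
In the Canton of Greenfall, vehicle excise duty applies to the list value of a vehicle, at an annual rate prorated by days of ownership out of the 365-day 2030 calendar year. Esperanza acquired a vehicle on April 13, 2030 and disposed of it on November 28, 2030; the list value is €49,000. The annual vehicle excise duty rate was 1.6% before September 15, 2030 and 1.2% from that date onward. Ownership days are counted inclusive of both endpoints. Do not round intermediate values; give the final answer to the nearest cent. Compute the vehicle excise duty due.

April 13 – September 14, 2030: 155 days at 1.6% → €49,000 × 1.6% × 155/365 = €332.9315
September 15 – November 28, 2030: 75 days at 1.2% → €49,000 × 1.2% × 75/365 = €120.8219
Total = €453.7534

€453.75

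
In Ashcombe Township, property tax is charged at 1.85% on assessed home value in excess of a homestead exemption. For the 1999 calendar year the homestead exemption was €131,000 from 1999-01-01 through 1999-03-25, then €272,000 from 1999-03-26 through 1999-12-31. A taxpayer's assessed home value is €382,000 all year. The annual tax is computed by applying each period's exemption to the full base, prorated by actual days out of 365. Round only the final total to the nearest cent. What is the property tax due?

1999-01-01 to 1999-03-25: 84 days, exemption €131,000 → (€382,000 − €131,000) × 1.85% × 84/365 = €1,068.6411
1999-03-26 to 1999-12-31: 281 days, exemption €272,000 → (€382,000 − €272,000) × 1.85% × 281/365 = €1,566.6712
Total = €2,635.3123

€2,635.31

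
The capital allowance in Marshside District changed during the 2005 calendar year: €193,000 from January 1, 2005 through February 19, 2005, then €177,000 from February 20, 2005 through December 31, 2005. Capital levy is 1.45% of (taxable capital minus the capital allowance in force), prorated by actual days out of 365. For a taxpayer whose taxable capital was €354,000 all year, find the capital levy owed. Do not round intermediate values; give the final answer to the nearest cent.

January 1 – February 19, 2005: 50 days, exemption €193,000 → (€354,000 − €193,000) × 1.45% × 50/365 = €319.7945
February 20 – December 31, 2005: 315 days, exemption €177,000 → (€354,000 − €177,000) × 1.45% × 315/365 = €2,214.9247
Total = €2,534.7192

€2,534.72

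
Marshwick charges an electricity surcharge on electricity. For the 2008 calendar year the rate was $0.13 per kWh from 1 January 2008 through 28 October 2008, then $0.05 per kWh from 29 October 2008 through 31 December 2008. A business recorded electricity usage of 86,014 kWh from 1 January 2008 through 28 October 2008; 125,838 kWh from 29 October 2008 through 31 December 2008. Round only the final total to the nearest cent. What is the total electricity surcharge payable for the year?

1 January – 28 October 2008: 86,014 kWh at $0.13/kWh → $11,181.82
29 October – 31 December 2008: 125,838 kWh at $0.05/kWh → $6,291.90

$17,473.72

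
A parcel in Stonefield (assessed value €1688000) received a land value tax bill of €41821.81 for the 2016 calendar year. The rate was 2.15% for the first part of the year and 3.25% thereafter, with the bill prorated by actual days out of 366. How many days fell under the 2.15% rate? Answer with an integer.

257 days

Let d = days at the first rate; then 366 − d days at the second rate.
€1688000 × [2.15%·d + 3.25%·(366−d)] / 366 = €41821.81
Solving gives d = 257, so the new rate took effect on 14 September 2016.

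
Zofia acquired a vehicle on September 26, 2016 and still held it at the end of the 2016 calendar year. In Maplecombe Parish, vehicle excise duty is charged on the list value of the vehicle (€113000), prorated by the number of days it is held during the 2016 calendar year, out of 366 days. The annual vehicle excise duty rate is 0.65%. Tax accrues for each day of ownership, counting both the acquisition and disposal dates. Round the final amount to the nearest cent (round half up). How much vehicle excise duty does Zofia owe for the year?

Days held (September 26 – December 31, 2016): 97 out of 366
Tax = €113000 × 0.65% × 97/366 = €194.6626

€194.66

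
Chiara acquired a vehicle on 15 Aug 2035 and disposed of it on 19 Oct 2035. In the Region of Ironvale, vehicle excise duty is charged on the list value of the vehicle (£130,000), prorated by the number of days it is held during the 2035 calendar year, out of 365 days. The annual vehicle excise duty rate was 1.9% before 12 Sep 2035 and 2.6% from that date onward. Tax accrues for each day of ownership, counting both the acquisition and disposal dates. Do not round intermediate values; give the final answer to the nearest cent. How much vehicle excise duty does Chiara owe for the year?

£541.37

15 Aug – 11 Sep 2035: 28 days at 1.9% → £130,000 × 1.9% × 28/365 = £189.4795
12 Sep – 19 Oct 2035: 38 days at 2.6% → £130,000 × 2.6% × 38/365 = £351.8904
Total = £541.3699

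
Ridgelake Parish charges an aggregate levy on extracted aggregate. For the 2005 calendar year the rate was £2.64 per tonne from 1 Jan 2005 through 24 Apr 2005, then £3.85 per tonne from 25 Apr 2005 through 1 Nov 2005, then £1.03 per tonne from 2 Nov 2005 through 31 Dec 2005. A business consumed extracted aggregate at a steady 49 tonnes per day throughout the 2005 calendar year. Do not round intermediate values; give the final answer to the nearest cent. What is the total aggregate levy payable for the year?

£53,807.39

1 Jan – 24 Apr 2005: 114 days × 49 tonnes/day = 5,586 tonnes at £2.64/tonne → £14,747.04
25 Apr – 1 Nov 2005: 191 days × 49 tonnes/day = 9,359 tonnes at £3.85/tonne → £36,032.15
2 Nov – 31 Dec 2005: 60 days × 49 tonnes/day = 2,940 tonnes at £1.03/tonne → £3,028.20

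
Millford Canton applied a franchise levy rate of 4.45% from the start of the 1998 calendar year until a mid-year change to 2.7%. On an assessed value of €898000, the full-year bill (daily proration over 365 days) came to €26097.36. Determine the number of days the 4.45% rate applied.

Let d = days at the first rate; then 365 − d days at the second rate.
€898000 × [4.45%·d + 2.7%·(365−d)] / 365 = €26097.36
Solving gives d = 43, so the new rate took effect on 13 February 1998.

43 days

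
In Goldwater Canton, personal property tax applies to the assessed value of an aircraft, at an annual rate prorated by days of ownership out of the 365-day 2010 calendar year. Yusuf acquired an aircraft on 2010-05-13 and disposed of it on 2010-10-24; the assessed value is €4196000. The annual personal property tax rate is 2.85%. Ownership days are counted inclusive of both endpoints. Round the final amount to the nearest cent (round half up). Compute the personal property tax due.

€54059.42

Days held (2010-05-13 to 2010-10-24): 165 out of 365
Tax = €4196000 × 2.85% × 165/365 = €54059.4247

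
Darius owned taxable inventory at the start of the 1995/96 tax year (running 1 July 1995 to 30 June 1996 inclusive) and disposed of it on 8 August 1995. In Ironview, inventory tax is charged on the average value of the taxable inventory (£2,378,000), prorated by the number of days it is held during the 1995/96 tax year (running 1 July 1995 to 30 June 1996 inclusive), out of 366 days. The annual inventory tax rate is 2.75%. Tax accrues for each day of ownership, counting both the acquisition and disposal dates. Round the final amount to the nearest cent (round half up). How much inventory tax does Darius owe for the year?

Days held (1 July – 8 August 1995): 39 out of 366
Tax = £2,378,000 × 2.75% × 39/366 = £6,968.3197

£6,968.32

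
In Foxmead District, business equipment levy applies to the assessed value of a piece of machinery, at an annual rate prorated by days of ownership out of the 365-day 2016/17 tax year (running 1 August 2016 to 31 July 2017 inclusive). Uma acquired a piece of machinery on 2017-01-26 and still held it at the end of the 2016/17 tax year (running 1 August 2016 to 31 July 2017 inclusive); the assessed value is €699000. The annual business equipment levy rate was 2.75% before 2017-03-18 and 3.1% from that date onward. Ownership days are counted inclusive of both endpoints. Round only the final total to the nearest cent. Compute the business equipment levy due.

€10759.81

2017-01-26 to 2017-03-17: 51 days at 2.75% → €699000 × 2.75% × 51/365 = €2685.8836
2017-03-18 to 2017-07-31: 136 days at 3.1% → €699000 × 3.1% × 136/365 = €8073.9288
Total = €10759.8123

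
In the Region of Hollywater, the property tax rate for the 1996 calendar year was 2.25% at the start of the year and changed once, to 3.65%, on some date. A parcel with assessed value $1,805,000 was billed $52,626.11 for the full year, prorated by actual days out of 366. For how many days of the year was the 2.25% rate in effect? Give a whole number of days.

Let d = days at the first rate; then 366 − d days at the second rate.
$1,805,000 × [2.25%·d + 3.65%·(366−d)] / 366 = $52,626.11
Solving gives d = 192, so the new rate took effect on 11 Jul 1996.

192 days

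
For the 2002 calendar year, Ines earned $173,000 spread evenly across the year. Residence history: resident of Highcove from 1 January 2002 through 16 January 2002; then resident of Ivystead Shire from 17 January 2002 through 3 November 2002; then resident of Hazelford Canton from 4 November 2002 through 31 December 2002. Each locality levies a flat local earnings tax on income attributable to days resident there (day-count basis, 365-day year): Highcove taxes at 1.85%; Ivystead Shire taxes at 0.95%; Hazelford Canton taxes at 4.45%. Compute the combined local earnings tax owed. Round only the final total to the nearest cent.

Highcove, 1 January – 16 January 2002: 16 days → $173,000 × 1.85% × 16/365 = $140.2959
Ivystead Shire, 17 January – 3 November 2002: 291 days → $173,000 × 0.95% × 291/365 = $1,310.2973
Hazelford Canton, 4 November – 31 December 2002: 58 days → $173,000 × 4.45% × 58/365 = $1,223.3233
Total = $2,673.9164

$2,673.92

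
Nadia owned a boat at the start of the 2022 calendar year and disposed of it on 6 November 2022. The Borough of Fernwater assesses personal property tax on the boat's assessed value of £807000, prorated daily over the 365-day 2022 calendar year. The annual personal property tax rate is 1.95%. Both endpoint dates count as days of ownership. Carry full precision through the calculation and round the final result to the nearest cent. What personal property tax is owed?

£13365.25

Days held (1 January – 6 November 2022): 310 out of 365
Tax = £807000 × 1.95% × 310/365 = £13365.2466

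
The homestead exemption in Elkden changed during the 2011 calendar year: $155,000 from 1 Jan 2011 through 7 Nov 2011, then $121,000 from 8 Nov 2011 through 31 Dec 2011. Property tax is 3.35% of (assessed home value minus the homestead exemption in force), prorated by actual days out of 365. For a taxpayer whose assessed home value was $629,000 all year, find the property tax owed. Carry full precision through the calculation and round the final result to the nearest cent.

$16,047.51

1 Jan – 7 Nov 2011: 311 days, exemption $155,000 → ($629,000 − $155,000) × 3.35% × 311/365 = $13,529.7781
8 Nov – 31 Dec 2011: 54 days, exemption $121,000 → ($629,000 − $121,000) × 3.35% × 54/365 = $2,517.7315
Total = $16,047.5096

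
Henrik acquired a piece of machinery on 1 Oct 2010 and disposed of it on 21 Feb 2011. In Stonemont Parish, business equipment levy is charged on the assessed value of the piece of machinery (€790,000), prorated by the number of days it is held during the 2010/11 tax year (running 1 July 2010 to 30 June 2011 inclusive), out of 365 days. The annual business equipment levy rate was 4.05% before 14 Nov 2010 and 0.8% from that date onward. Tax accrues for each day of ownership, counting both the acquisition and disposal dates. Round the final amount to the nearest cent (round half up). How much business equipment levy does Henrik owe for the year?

€5,588.44

1 Oct – 13 Nov 2010: 44 days at 4.05% → €790,000 × 4.05% × 44/365 = €3,856.9315
14 Nov 2010 – 21 Feb 2011: 100 days at 0.8% → €790,000 × 0.8% × 100/365 = €1,731.5068
Total = €5,588.4384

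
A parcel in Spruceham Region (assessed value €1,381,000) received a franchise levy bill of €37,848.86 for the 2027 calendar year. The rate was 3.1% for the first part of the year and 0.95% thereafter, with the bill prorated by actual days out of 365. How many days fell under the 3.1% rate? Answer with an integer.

304 days

Let d = days at the first rate; then 365 − d days at the second rate.
€1,381,000 × [3.1%·d + 0.95%·(365−d)] / 365 = €37,848.86
Solving gives d = 304, so the new rate took effect on 1 Nov 2027.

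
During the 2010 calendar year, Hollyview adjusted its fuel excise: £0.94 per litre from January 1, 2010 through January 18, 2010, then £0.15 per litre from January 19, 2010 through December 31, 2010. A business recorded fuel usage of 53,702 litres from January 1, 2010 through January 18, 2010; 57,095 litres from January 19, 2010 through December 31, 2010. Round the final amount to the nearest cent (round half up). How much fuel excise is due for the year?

£59044.13

January 1 – January 18, 2010: 53,702 litres at £0.94/litre → £50479.88
January 19 – December 31, 2010: 57,095 litres at £0.15/litre → £8564.25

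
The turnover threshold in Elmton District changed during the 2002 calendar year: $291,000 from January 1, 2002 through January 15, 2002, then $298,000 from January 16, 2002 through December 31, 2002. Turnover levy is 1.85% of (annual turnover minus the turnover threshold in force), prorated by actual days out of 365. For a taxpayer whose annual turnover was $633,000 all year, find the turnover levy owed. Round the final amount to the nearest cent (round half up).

January 1 – January 15, 2002: 15 days, exemption $291,000 → ($633,000 − $291,000) × 1.85% × 15/365 = $260.0137
January 16 – December 31, 2002: 350 days, exemption $298,000 → ($633,000 − $298,000) × 1.85% × 350/365 = $5,942.8082
Total = $6,202.8219

$6,202.82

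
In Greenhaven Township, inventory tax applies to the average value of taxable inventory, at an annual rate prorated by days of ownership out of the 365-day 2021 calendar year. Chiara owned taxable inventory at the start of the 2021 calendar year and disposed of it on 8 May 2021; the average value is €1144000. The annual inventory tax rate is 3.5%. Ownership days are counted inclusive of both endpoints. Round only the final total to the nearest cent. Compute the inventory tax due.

Days held (1 Jan – 8 May 2021): 128 out of 365
Tax = €1144000 × 3.5% × 128/365 = €14041.4247

€14041.42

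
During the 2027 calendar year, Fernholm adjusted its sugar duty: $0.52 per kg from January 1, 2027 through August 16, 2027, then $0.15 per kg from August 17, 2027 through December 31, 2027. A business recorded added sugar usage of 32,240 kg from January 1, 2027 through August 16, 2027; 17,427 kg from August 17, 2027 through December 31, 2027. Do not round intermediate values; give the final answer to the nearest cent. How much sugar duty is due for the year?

$19,378.85

January 1 – August 16, 2027: 32,240 kg at $0.52/kg → $16,764.80
August 17 – December 31, 2027: 17,427 kg at $0.15/kg → $2,614.05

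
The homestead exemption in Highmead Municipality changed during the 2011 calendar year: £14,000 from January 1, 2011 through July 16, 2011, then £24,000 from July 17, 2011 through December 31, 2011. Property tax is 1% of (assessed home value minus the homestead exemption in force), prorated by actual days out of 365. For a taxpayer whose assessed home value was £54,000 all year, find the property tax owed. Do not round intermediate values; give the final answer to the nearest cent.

£353.97

January 1 – July 16, 2011: 197 days, exemption £14,000 → (£54,000 − £14,000) × 1% × 197/365 = £215.8904
July 17 – December 31, 2011: 168 days, exemption £24,000 → (£54,000 − £24,000) × 1% × 168/365 = £138.0822
Total = £353.9726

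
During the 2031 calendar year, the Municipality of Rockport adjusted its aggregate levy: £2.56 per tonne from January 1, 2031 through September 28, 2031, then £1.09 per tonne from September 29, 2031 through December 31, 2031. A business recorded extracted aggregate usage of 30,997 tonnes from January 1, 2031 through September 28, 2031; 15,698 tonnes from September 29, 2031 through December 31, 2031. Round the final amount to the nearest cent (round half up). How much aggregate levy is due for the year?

January 1 – September 28, 2031: 30,997 tonnes at £2.56/tonne → £79352.32
September 29 – December 31, 2031: 15,698 tonnes at £1.09/tonne → £17110.82

£96463.14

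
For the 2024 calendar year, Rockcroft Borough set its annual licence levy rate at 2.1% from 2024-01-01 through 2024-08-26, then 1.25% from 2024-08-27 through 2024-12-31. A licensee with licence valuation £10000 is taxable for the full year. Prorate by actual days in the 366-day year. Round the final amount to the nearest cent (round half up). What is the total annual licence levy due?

2024-01-01 to 2024-08-26: 239 days at 2.1% → £10000 × 2.1% × 239/366 = £137.1311
2024-08-27 to 2024-12-31: 127 days at 1.25% → £10000 × 1.25% × 127/366 = £43.3743
Total = £180.5055

£180.51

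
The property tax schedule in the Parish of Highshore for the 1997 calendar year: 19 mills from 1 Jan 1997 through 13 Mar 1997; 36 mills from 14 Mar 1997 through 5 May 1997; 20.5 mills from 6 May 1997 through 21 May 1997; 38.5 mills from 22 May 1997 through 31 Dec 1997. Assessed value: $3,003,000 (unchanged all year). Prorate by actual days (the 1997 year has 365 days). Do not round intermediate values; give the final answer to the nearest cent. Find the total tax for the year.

$100,604.61

1 Jan – 13 Mar 1997: 72 days at 19 mills → $3,003,000 × 1.9% × 72/365 = $11,255.0795
14 Mar – 5 May 1997: 53 days at 36 mills → $3,003,000 × 3.6% × 53/365 = $15,697.8740
6 May – 21 May 1997: 16 days at 20.5 mills → $3,003,000 × 2.05% × 16/365 = $2,698.5863
22 May – 31 Dec 1997: 224 days at 38.5 mills → $3,003,000 × 3.85% × 224/365 = $70,953.0740
Total = $100,604.6137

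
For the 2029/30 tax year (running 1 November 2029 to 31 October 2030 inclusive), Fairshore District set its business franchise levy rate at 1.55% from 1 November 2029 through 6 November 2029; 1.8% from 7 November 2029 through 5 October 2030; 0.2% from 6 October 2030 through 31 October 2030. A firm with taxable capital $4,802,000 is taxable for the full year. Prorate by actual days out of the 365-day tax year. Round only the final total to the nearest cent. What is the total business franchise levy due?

1 November – 6 November 2029: 6 days at 1.55% → $4,802,000 × 1.55% × 6/365 = $1,223.5233
7 November 2029 – 5 October 2030: 333 days at 1.8% → $4,802,000 × 1.8% × 333/365 = $78,858.0493
6 October – 31 October 2030: 26 days at 0.2% → $4,802,000 × 0.2% × 26/365 = $684.1205
Total = $80,765.6932

$80,765.69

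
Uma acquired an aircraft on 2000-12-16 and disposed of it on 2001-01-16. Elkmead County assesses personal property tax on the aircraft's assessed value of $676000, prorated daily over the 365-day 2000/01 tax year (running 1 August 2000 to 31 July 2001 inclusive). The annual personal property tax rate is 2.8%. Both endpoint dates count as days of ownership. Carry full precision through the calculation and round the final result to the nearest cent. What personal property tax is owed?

$1659.44

Days held (2000-12-16 to 2001-01-16): 32 out of 365
Tax = $676000 × 2.8% × 32/365 = $1659.4411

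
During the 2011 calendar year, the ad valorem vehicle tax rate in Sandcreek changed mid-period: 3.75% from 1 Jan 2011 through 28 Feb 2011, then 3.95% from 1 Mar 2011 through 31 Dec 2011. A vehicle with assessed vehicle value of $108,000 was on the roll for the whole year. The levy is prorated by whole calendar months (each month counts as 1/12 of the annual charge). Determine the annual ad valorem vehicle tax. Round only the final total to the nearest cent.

1 Jan – 28 Feb 2011: 2 months at 3.75% → $108,000 × 3.75% × 2/12 = $675.0000
1 Mar – 31 Dec 2011: 10 months at 3.95% → $108,000 × 3.95% × 10/12 = $3,555.0000
Total = $4,230.0000

$4,230.00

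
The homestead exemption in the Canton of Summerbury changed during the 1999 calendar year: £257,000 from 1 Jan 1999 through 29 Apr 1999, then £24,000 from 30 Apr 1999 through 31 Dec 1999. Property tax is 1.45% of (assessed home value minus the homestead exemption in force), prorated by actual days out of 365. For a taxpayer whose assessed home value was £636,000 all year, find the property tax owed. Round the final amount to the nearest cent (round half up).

1 Jan – 29 Apr 1999: 119 days, exemption £257,000 → (£636,000 − £257,000) × 1.45% × 119/365 = £1,791.6836
30 Apr – 31 Dec 1999: 246 days, exemption £24,000 → (£636,000 − £24,000) × 1.45% × 246/365 = £5,980.8329
Total = £7,772.5164

£7,772.52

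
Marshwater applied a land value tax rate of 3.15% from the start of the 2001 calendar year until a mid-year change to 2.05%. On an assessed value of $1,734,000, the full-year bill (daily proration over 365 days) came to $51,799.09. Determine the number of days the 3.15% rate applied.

Let d = days at the first rate; then 365 − d days at the second rate.
$1,734,000 × [3.15%·d + 2.05%·(365−d)] / 365 = $51,799.09
Solving gives d = 311, so the new rate took effect on 8 November 2001.

311 days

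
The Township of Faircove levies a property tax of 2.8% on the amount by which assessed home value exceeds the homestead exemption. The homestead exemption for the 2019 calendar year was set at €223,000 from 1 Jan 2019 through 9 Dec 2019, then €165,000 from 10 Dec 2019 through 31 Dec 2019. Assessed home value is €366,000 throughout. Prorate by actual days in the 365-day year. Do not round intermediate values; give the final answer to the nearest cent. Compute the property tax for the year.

1 Jan – 9 Dec 2019: 343 days, exemption €223,000 → (€366,000 − €223,000) × 2.8% × 343/365 = €3,762.6630
10 Dec – 31 Dec 2019: 22 days, exemption €165,000 → (€366,000 − €165,000) × 2.8% × 22/365 = €339.2219
Total = €4,101.8849

€4,101.88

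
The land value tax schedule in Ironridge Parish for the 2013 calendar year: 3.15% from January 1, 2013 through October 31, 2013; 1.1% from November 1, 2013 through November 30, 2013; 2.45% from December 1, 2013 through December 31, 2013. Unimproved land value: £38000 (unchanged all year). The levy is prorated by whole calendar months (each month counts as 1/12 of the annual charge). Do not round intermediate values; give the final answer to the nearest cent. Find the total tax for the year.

£1109.92

January 1 – October 31, 2013: 10 months at 3.15% → £38000 × 3.15% × 10/12 = £997.5000
November 1 – November 30, 2013: 1 month at 1.1% → £38000 × 1.1% × 1/12 = £34.8333
December 1 – December 31, 2013: 1 month at 2.45% → £38000 × 2.45% × 1/12 = £77.5833
Total = £1109.9167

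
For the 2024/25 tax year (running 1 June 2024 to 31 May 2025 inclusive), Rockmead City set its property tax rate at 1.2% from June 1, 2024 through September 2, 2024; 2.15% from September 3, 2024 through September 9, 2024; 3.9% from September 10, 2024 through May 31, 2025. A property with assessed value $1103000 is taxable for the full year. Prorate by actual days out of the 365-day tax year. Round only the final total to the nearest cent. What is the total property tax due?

June 1 – September 2, 2024: 94 days at 1.2% → $1103000 × 1.2% × 94/365 = $3408.7233
September 3 – September 9, 2024: 7 days at 2.15% → $1103000 × 2.15% × 7/365 = $454.7986
September 10, 2024 – May 31, 2025: 264 days at 3.9% → $1103000 × 3.9% × 264/365 = $31113.6658
Total = $34977.1877

$34977.19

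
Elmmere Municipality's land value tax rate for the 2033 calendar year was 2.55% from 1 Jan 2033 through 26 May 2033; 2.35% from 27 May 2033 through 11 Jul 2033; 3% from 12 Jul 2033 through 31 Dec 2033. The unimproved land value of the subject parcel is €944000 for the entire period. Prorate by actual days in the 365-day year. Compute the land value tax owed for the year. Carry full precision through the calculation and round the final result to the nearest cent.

1 Jan – 26 May 2033: 146 days at 2.55% → €944000 × 2.55% × 146/365 = €9628.8000
27 May – 11 Jul 2033: 46 days at 2.35% → €944000 × 2.35% × 46/365 = €2795.7918
12 Jul – 31 Dec 2033: 173 days at 3% → €944000 × 3% × 173/365 = €13422.9041
Total = €25847.4959

€25847.50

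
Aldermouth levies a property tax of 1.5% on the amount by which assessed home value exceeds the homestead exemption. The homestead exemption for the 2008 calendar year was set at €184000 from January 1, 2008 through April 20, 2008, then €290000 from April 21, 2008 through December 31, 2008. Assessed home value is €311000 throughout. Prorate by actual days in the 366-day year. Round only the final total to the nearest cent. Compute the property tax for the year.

January 1 – April 20, 2008: 111 days, exemption €184000 → (€311000 − €184000) × 1.5% × 111/366 = €577.7459
April 21 – December 31, 2008: 255 days, exemption €290000 → (€311000 − €290000) × 1.5% × 255/366 = €219.4672
Total = €797.2131

€797.21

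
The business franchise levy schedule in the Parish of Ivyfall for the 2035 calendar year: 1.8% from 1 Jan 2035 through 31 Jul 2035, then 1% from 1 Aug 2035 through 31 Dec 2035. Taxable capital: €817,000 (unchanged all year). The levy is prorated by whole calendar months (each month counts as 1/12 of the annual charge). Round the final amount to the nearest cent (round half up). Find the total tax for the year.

1 Jan – 31 Jul 2035: 7 months at 1.8% → €817,000 × 1.8% × 7/12 = €8,578.5000
1 Aug – 31 Dec 2035: 5 months at 1% → €817,000 × 1% × 5/12 = €3,404.1667
Total = €11,982.6667

€11,982.67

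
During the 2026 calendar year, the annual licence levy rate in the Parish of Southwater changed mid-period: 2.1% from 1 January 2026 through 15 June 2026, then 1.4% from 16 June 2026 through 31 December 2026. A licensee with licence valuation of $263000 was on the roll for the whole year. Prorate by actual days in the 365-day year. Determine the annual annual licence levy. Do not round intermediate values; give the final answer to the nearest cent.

$4519.28

1 January – 15 June 2026: 166 days at 2.1% → $263000 × 2.1% × 166/365 = $2511.8301
16 June – 31 December 2026: 199 days at 1.4% → $263000 × 1.4% × 199/365 = $2007.4466
Total = $4519.2767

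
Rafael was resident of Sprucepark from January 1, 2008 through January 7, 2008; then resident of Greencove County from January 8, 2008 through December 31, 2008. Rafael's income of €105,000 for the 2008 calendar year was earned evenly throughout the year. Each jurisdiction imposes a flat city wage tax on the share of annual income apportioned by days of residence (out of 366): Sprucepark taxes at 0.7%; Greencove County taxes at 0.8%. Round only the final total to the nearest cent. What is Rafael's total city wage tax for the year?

€837.99

Sprucepark, January 1 – January 7, 2008: 7 days → €105,000 × 0.7% × 7/366 = €14.0574
Greencove County, January 8 – December 31, 2008: 359 days → €105,000 × 0.8% × 359/366 = €823.9344
Total = €837.9918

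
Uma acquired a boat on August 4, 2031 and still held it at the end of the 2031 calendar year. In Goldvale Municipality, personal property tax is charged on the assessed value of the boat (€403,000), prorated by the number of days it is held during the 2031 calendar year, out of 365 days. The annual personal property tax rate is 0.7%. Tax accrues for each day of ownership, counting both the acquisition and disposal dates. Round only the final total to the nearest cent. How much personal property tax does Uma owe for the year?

€1,159.32

Days held (August 4 – December 31, 2031): 150 out of 365
Tax = €403,000 × 0.7% × 150/365 = €1,159.3151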